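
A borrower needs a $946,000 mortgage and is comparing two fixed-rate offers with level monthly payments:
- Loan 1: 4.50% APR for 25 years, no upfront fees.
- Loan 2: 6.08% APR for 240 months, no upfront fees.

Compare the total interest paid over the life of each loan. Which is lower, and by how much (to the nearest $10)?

Loan 1 by $59,630

Loan 1: at 4.50% the monthly rate is 0.0037500, so the payment is 946,000 × 0.0037500 / (1 − 1.0037500^−300) = $5,258.18.
Total interest on Loan 1 = 300 × $5,258.18 − $946,000 = $631,454.00.
Loan 2: monthly rate = 6.08%/12 = 0.0050667; payment = 946,000 × 0.0050667 / (1 − (1+0.0050667)^−240) = $6,821.17.
Total interest on Loan 2 = 240 × $6,821.17 − $946,000 = $691,080.80.
Loan 1 is lower by $59,626.80.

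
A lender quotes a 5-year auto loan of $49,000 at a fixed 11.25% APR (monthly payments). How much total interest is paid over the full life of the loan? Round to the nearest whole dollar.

$15,290

At 11.25% the monthly rate is 0.0093750, so the payment is 49,000 × 0.0093750 / (1 − 1.0093750^−60) = $1,071.50.
Total paid = 60 × $1,071.50 = $64,290.00; interest = $64,290.00 − $49,000 = $15,290.00.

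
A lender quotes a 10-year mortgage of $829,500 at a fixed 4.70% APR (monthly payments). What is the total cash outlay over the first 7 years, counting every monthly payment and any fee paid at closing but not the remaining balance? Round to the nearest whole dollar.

Monthly rate = 4.7%/12 = 0.0039167; payment = 829,500 × 0.0039167 / (1 − (1+0.0039167)^−120) = $8,677.00.
Total outlay = 84 × $8,677.00 = $728,868.00.

$728,868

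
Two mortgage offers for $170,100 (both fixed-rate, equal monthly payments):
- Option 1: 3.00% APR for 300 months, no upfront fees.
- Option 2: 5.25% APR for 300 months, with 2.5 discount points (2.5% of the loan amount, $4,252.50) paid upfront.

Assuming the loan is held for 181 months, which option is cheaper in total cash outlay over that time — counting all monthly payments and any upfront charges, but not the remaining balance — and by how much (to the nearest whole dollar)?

Option 1: at 3.00% the monthly rate is 0.0025000, so the payment is 170,100 × 0.0025000 / (1 − 1.0025000^−300) = $806.63.
Option 2: at 5.25% the monthly rate is 0.0043750, so the payment is 170,100 × 0.0043750 / (1 − 1.0043750^−300) = $1,019.32.
Over 181 months: Option 1 costs 181 × $806.63 = $146,000.03; Option 2 costs 181 × $1,019.32 + $4,252.50 = $188,749.42.
Option 1 is cheaper by $188,749.42 − $146,000.03 = $42,749.39.

Option 1 by $42,749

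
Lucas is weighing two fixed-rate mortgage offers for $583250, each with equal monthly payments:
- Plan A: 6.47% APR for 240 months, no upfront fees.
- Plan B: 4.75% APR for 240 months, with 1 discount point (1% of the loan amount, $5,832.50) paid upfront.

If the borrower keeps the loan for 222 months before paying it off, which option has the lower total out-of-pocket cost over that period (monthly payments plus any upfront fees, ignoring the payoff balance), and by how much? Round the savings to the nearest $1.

Plan B by $120,521

Plan A: at 6.47% the monthly rate is 0.0053917, so the payment is 583,250 × 0.0053917 / (1 − 1.0053917^−240) = $4,338.26.
Plan B: monthly rate = 4.75%/12 = 0.0039583; payment = 583,250 × 0.0039583 / (1 − (1+0.0039583)^−240) = $3,769.10.
Over 222 months: Plan A costs 222 × $4,338.26 = $963,093.72; Plan B costs 222 × $3,769.10 + $5,832.50 = $842,572.70.
Plan B is cheaper by $963,093.72 − $842,572.70 = $120,521.02.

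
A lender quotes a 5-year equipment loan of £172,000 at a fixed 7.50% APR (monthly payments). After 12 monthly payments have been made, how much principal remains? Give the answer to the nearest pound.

With monthly rate i = 7.5%/12 = 0.0062500, the balance after k of n payments is P · [(1+i)^n − (1+i)^k] / [(1+i)^n − 1].
(1+0.0062500)^60 = 1.45329441 and (1+0.0062500)^12 = 1.07763260, so the balance is 172,000 × (1.45329441 − 1.07763260) / (1.45329441 − 1) = £142,542.75.

£142,543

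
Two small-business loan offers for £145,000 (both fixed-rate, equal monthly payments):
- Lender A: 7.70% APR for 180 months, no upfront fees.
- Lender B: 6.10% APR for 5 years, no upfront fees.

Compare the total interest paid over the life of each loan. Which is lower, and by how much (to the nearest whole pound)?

Lender A: at 7.70% the monthly rate is 0.0064167, so the payment is 145,000 × 0.0064167 / (1 − 1.0064167^−180) = £1,360.70.
Total interest on Lender A = 180 × £1,360.70 − £145,000 = £99,926.00.
Lender B: monthly rate = 6.1%/12 = 0.0050833; payment = 145,000 × 0.0050833 / (1 − (1+0.0050833)^−60) = £2,810.00.
Total interest on Lender B = 60 × £2,810.00 − £145,000 = £23,600.00.
Lender B is lower by £76,326.00.

Lender B by £76,326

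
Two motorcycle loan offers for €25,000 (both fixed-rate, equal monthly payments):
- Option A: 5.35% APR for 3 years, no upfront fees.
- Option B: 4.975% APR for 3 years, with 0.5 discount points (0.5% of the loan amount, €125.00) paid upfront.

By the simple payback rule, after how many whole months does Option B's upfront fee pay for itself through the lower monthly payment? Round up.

Option A: at 5.35% the monthly rate is 0.0044583, so the payment is 25,000 × 0.0044583 / (1 − 1.0044583^−36) = €753.21.
Option B: monthly rate = 4.975%/12 = 0.0041458; payment = 25,000 × 0.0041458 / (1 − (1+0.0041458)^−36) = €748.99.
Monthly savings = €753.21 − €748.99 = €4.22.
Break-even = €125.00 / €4.22 = 29.62 → 30 months.

30 months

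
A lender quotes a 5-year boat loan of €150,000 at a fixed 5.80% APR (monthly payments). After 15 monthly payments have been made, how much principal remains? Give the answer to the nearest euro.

With monthly rate i = 5.8%/12 = 0.0048333, the balance after k of n payments is P · [(1+i)^n − (1+i)^k] / [(1+i)^n − 1].
(1+0.0048333)^60 = 1.33549421 and (1+0.0048333)^15 = 1.07500504, so the balance is 150,000 × (1.33549421 − 1.07500504) / (1.33549421 − 1) = €116,465.12.

€116,465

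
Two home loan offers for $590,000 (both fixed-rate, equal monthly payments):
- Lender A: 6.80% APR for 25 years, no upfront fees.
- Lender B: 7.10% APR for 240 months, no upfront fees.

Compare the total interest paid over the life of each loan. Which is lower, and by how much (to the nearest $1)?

Lender A: at 6.80% the monthly rate is 0.0056667, so the payment is 590,000 × 0.0056667 / (1 − 1.0056667^−300) = $4,095.03.
Total interest on Lender A = 300 × $4,095.03 − $590,000 = $638,509.00.
Lender B: monthly rate = 7.1%/12 = 0.0059167; payment = 590,000 × 0.0059167 / (1 − (1+0.0059167)^−240) = $4,609.75.
Total interest on Lender B = 240 × $4,609.75 − $590,000 = $516,340.00.
Lender B is lower by $122,169.00.

Lender B by $122,169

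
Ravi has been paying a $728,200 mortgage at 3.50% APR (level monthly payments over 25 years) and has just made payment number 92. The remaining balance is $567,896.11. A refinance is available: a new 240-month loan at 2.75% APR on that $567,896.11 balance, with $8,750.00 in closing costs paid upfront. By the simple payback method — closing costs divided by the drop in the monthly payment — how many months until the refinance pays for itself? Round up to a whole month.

Current payment = 728,200 × 3.5%/12 / (1 − (1+0.0029167)^−300) = $3,645.54.
Refinanced payment = 567,896.11 × 0.0022917 / (1 − (1+0.0022917)^−240) = $3,078.94.
Monthly savings = $3,645.54 − $3,078.94 = $566.60.
Break-even = $8,750.00 / $566.60 = 15.44 → 16 months.

16 months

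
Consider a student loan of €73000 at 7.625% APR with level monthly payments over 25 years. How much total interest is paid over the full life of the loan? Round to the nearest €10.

€90,620

At 7.625% the monthly rate is 0.0063542, so the payment is 73,000 × 0.0063542 / (1 − 1.0063542^−300) = €545.41.
Total paid = 300 × €545.41 = €163,623.00; interest = €163,623.00 − €73,000 = €90,623.00.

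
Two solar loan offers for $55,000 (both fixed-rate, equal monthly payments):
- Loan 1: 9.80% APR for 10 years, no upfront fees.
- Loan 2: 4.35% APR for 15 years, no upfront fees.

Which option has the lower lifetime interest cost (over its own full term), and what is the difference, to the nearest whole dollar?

Loan 1: at 9.80% the monthly rate is 0.0081667, so the payment is 55,000 × 0.0081667 / (1 − 1.0081667^−120) = $720.75.
Total interest on Loan 1 = 120 × $720.75 − $55,000 = $31,490.00.
Loan 2: monthly rate = 4.35%/12 = 0.0036250; payment = 55,000 × 0.0036250 / (1 − (1+0.0036250)^−180) = $416.54.
Total interest on Loan 2 = 180 × $416.54 − $55,000 = $19,977.20.
Loan 2 is lower by $11,512.80.

Loan 2 by $11,513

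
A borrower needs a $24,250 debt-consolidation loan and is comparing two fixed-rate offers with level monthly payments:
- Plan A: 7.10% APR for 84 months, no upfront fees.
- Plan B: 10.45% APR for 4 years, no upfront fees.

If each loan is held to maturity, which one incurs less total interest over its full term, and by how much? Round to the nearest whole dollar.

Plan A: at 7.10% the monthly rate is 0.0059167, so the payment is 24,250 × 0.0059167 / (1 − 1.0059167^−84) = $367.18.
Total interest on Plan A = 84 × $367.18 − $24,250 = $6,593.12.
Plan B: at 10.45% the monthly rate is 0.0087083, so the payment is 24,250 × 0.0087083 / (1 − 1.0087083^−48) = $620.30.
Total interest on Plan B = 48 × $620.30 − $24,250 = $5,524.40.
Plan B is lower by $1,068.72.

Plan B by $1,069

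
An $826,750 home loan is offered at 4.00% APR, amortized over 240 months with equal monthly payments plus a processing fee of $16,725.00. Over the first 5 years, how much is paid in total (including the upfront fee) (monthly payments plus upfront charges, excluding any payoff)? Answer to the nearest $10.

$317,320

At 4.00% the monthly rate is 0.0033333, so the payment is 826,750 × 0.0033333 / (1 − 1.0033333^−240) = $5,009.94.
Total outlay = 60 × $5,009.94 + $16,725.00 = $317,321.40.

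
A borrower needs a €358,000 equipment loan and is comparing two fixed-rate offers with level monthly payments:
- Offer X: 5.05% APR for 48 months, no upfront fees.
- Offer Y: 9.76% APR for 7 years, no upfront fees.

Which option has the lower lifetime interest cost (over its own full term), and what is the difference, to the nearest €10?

Offer X: at 5.05% the monthly rate is 0.0042083, so the payment is 358,000 × 0.0042083 / (1 − 1.0042083^−48) = €8,252.60.
Total interest on Offer X = 48 × €8,252.60 − €358,000 = €38,124.80.
Offer Y: at 9.76% the monthly rate is 0.0081333, so the payment is 358,000 × 0.0081333 / (1 − 1.0081333^−84) = €5,898.92.
Total interest on Offer Y = 84 × €5,898.92 − €358,000 = €137,509.28.
Offer X is lower by €99,384.48.

Offer X by €99,380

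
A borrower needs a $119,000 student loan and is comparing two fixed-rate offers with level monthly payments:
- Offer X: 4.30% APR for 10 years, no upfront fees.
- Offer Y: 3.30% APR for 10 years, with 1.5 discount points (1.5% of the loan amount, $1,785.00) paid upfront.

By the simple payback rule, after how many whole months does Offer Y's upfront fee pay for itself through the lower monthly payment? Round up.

Offer X: at 4.30% the monthly rate is 0.0035833, so the payment is 119,000 × 0.0035833 / (1 − 1.0035833^−120) = $1,221.86.
Offer Y: at 3.30% the monthly rate is 0.0027500, so the payment is 119,000 × 0.0027500 / (1 − 1.0027500^−120) = $1,165.63.
Monthly savings = $1,221.86 − $1,165.63 = $56.23.
Break-even = $1,785.00 / $56.23 = 31.74 → 32 months.

32 months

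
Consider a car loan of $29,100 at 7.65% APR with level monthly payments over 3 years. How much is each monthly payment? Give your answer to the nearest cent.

At 7.65% the monthly rate is 0.0063750, so the payment is 29,100 × 0.0063750 / (1 − 1.0063750^−36) = $907.20.

$907.20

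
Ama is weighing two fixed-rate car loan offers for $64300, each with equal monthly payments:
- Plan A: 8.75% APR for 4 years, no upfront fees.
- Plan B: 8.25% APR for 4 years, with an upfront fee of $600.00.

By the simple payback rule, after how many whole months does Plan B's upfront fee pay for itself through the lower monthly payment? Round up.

Plan A: monthly rate = 8.75%/12 = 0.0072917; payment = 64,300 × 0.0072917 / (1 − (1+0.0072917)^−48) = $1,592.49.
Plan B: at 8.25% the monthly rate is 0.0068750, so the payment is 64,300 × 0.0068750 / (1 − 1.0068750^−48) = $1,577.31.
Monthly savings = $1,592.49 − $1,577.31 = $15.18.
Break-even = $600.00 / $15.18 = 39.53 → 40 months.

40 months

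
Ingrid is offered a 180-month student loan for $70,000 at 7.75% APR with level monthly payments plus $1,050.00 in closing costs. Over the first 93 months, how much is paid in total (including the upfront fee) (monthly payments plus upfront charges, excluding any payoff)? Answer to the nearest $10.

$62,330

At 7.75% the monthly rate is 0.0064583, so the payment is 70,000 × 0.0064583 / (1 − 1.0064583^−180) = $658.89.
Total outlay = 93 × $658.89 + $1,050.00 = $62,326.77.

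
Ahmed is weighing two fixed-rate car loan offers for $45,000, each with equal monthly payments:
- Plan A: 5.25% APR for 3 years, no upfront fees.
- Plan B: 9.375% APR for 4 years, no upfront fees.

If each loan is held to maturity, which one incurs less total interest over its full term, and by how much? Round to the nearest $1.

Plan A by $5,402

Plan A: at 5.25% the monthly rate is 0.0043750, so the payment is 45,000 × 0.0043750 / (1 − 1.0043750^−36) = $1,353.75.
Total interest on Plan A = 36 × $1,353.75 − $45,000 = $3,735.00.
Plan B: monthly rate = 9.375%/12 = 0.0078125; payment = 45,000 × 0.0078125 / (1 − (1+0.0078125)^−48) = $1,127.86.
Total interest on Plan B = 48 × $1,127.86 − $45,000 = $9,137.28.
Plan A is lower by $5,402.28.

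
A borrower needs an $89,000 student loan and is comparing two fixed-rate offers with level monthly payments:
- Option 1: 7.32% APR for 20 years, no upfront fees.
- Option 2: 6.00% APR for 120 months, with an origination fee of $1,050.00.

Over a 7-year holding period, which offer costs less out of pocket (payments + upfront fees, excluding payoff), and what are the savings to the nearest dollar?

Option 1 by $24,643

Option 1: monthly rate = 7.32%/12 = 0.0061000; payment = 89,000 × 0.0061000 / (1 − (1+0.0061000)^−240) = $707.21.
Option 2: monthly rate = 6%/12 = 0.0050000; payment = 89,000 × 0.0050000 / (1 − (1+0.0050000)^−120) = $988.08.
Over 84 months: Option 1 costs 84 × $707.21 = $59,405.64; Option 2 costs 84 × $988.08 + $1,050.00 = $84,048.72.
Option 1 is cheaper by $84,048.72 − $59,405.64 = $24,643.08.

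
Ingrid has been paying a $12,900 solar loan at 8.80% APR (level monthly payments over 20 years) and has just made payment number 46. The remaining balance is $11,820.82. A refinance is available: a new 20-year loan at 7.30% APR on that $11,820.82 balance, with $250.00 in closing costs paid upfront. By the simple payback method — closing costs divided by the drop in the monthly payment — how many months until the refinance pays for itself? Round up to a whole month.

Current payment = 12,900 × 8.8%/12 / (1 − (1+0.0073333)^−240) = $114.41.
Refinanced payment = 11,820.82 × 0.0060833 / (1 − (1+0.0060833)^−240) = $93.79.
Monthly savings = $114.41 − $93.79 = $20.62.
Break-even = $250.00 / $20.62 = 12.12 → 13 months.

13 months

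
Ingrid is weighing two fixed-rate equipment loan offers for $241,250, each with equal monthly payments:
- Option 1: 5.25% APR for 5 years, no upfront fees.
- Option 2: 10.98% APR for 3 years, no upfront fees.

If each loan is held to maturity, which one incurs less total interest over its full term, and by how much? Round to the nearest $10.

Option 1: at 5.25% the monthly rate is 0.0043750, so the payment is 241,250 × 0.0043750 / (1 − 1.0043750^−60) = $4,580.37.
Total interest on Option 1 = 60 × $4,580.37 − $241,250 = $33,572.20.
Option 2: monthly rate = 10.98%/12 = 0.0091500; payment = 241,250 × 0.0091500 / (1 − (1+0.0091500)^−36) = $7,895.93.
Total interest on Option 2 = 36 × $7,895.93 − $241,250 = $43,003.48.
Option 1 is lower by $9,431.28.

Option 1 by $9,430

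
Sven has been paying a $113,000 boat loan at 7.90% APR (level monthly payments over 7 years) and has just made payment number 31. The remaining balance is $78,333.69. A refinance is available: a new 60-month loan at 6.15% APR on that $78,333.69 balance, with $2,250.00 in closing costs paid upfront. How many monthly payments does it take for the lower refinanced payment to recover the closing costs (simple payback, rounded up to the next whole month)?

Current payment = 113,000 × 7.9%/12 / (1 − (1+0.0065833)^−84) = $1,755.62.
Refinanced payment = 78,333.69 × 0.0051250 / (1 − (1+0.0051250)^−60) = $1,519.88.
Monthly savings = $1,755.62 − $1,519.88 = $235.74.
Break-even = $2,250.00 / $235.74 = 9.54 → 10 months.

10 months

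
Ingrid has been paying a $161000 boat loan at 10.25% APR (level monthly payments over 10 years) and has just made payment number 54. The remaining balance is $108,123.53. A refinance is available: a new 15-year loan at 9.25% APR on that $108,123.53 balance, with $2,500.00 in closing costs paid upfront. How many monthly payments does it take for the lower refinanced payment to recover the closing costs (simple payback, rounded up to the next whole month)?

Current payment = 161,000 × 10.25%/12 / (1 − (1+0.0085417)^−120) = $2,149.98.
Refinanced payment = 108,123.53 × 0.0077083 / (1 − (1+0.0077083)^−180) = $1,112.80.
Monthly savings = $2,149.98 − $1,112.80 = $1,037.18.
Break-even = $2,500.00 / $1,037.18 = 2.41 → 3 months.

3 months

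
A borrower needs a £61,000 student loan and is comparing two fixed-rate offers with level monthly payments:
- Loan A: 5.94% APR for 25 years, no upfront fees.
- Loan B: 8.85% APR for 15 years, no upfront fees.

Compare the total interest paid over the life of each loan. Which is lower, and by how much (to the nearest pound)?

Loan B by £6,848

Loan A: monthly rate = 5.94%/12 = 0.0049500; payment = 61,000 × 0.0049500 / (1 − (1+0.0049500)^−300) = £390.79.
Total interest on Loan A = 300 × £390.79 − £61,000 = £56,237.00.
Loan B: at 8.85% the monthly rate is 0.0073750, so the payment is 61,000 × 0.0073750 / (1 − 1.0073750^−180) = £613.27.
Total interest on Loan B = 180 × £613.27 − £61,000 = £49,388.60.
Loan B is lower by £6,848.40.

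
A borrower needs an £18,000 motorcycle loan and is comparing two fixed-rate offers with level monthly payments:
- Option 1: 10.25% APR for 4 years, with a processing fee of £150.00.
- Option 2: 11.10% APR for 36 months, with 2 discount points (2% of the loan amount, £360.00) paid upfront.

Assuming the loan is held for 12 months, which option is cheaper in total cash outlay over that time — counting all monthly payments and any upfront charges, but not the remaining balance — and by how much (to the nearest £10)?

Option 1: monthly rate = 10.25%/12 = 0.0085417; payment = 18,000 × 0.0085417 / (1 − (1+0.0085417)^−48) = £458.69.
Option 2: monthly rate = 11.1%/12 = 0.0092500; payment = 18,000 × 0.0092500 / (1 − (1+0.0092500)^−36) = £590.15.
Over 12 months: Option 1 costs 12 × £458.69 + £150.00 = £5,654.28; Option 2 costs 12 × £590.15 + £360.00 = £7,441.80.
Option 1 is cheaper by £7,441.80 − £5,654.28 = £1,787.52.

Option 1 by £1,790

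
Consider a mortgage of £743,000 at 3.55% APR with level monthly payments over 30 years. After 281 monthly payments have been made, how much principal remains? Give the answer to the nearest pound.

£236,195

With monthly rate i = 3.55%/12 = 0.0029583, the balance after k of n payments is P · [(1+i)^n − (1+i)^k] / [(1+i)^n − 1].
(1+0.0029583)^360 = 2.89628183 and (1+0.0029583)^281 = 2.29346659, so the balance is 743,000 × (2.89628183 − 2.29346659) / (2.89628183 − 1) = £236,194.70.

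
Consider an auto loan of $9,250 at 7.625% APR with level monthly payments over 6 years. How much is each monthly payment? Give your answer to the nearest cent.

At 7.625% the monthly rate is 0.0063542, so the payment is 9,250 × 0.0063542 / (1 − 1.0063542^−72) = $160.49.

$160.49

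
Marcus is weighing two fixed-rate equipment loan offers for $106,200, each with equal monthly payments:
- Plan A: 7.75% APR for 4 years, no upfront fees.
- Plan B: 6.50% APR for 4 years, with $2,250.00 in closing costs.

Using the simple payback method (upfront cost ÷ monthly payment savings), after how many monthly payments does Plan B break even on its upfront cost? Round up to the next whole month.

37 months

Plan A: at 7.75% the monthly rate is 0.0064583, so the payment is 106,200 × 0.0064583 / (1 − 1.0064583^−48) = $2,580.21.
Plan B: at 6.50% the monthly rate is 0.0054167, so the payment is 106,200 × 0.0054167 / (1 − 1.0054167^−48) = $2,518.53.
Monthly savings = $2,580.21 − $2,518.53 = $61.68.
Break-even = $2,250.00 / $61.68 = 36.48 → 37 months.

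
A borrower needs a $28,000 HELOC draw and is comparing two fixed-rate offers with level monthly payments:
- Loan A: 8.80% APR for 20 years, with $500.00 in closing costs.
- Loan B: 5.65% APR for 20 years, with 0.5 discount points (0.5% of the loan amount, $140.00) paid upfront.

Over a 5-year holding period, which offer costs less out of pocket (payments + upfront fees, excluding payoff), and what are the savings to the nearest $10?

Loan B by $3,560

Loan A: at 8.80% the monthly rate is 0.0073333, so the payment is 28,000 × 0.0073333 / (1 − 1.0073333^−240) = $248.33.
Loan B: at 5.65% the monthly rate is 0.0047083, so the payment is 28,000 × 0.0047083 / (1 − 1.0047083^−240) = $194.99.
Over 60 months: Loan A costs 60 × $248.33 + $500.00 = $15,399.80; Loan B costs 60 × $194.99 + $140.00 = $11,839.40.
Loan B is cheaper by $15,399.80 − $11,839.40 = $3,560.40.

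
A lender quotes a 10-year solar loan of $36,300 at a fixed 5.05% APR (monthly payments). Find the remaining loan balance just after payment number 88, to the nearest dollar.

$11,531

With monthly rate i = 5.05%/12 = 0.0042083, the balance after k of n payments is P · [(1+i)^n − (1+i)^k] / [(1+i)^n − 1].
(1+0.0042083)^120 = 1.65523065 and (1+0.0042083)^88 = 1.44709235, so the balance is 36,300 × (1.65523065 − 1.44709235) / (1.65523065 − 1) = $11,530.93.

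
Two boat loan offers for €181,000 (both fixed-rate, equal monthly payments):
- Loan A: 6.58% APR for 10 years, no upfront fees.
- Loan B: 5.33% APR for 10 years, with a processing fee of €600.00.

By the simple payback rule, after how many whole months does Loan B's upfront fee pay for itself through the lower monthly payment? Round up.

6 months

Loan A: at 6.58% the monthly rate is 0.0054833, so the payment is 181,000 × 0.0054833 / (1 − 1.0054833^−120) = €2,062.59.
Loan B: at 5.33% the monthly rate is 0.0044417, so the payment is 181,000 × 0.0044417 / (1 − 1.0044417^−120) = €1,949.11.
Monthly savings = €2,062.59 − €1,949.11 = €113.48.
Break-even = €600.00 / €113.48 = 5.29 → 6 months.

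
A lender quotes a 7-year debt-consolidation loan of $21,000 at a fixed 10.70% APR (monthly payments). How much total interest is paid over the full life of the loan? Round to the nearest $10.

$8,930

Monthly rate = 10.7%/12 = 0.0089167; payment = 21,000 × 0.0089167 / (1 − (1+0.0089167)^−84) = $356.27.
Total paid = 84 × $356.27 = $29,926.68; interest = $29,926.68 − $21,000 = $8,926.68.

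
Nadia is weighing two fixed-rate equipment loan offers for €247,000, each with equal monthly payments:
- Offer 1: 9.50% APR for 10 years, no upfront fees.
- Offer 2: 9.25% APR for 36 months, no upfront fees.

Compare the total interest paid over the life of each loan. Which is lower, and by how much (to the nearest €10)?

Offer 2 by €99,740

Offer 1: monthly rate = 9.5%/12 = 0.0079167; payment = 247,000 × 0.0079167 / (1 − (1+0.0079167)^−120) = €3,196.12.
Total interest on Offer 1 = 120 × €3,196.12 − €247,000 = €136,534.40.
Offer 2: monthly rate = 9.25%/12 = 0.0077083; payment = 247,000 × 0.0077083 / (1 − (1+0.0077083)^−36) = €7,883.30.
Total interest on Offer 2 = 36 × €7,883.30 − €247,000 = €36,798.80.
Offer 2 is lower by €99,735.60.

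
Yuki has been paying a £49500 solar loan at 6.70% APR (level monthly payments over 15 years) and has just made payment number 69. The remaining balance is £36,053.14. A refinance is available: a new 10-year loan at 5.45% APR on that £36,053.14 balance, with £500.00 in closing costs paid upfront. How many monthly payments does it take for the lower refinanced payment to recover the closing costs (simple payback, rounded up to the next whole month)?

11 months

Current payment = 49,500 × 6.7%/12 / (1 − (1+0.0055833)^−180) = £436.66.
Refinanced payment = 36,053.14 × 0.0045417 / (1 − (1+0.0045417)^−120) = £390.38.
Monthly savings = £436.66 − £390.38 = £46.28.
Break-even = £500.00 / £46.28 = 10.80 → 11 months.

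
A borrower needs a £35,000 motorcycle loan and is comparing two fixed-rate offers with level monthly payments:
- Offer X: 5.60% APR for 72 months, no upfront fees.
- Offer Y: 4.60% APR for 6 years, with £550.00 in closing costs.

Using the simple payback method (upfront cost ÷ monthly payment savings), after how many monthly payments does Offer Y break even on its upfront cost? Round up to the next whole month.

Offer X: monthly rate = 5.6%/12 = 0.0046667; payment = 35,000 × 0.0046667 / (1 − (1+0.0046667)^−72) = £573.47.
Offer Y: monthly rate = 4.6%/12 = 0.0038333; payment = 35,000 × 0.0038333 / (1 − (1+0.0038333)^−72) = £557.20.
Monthly savings = £573.47 − £557.20 = £16.27.
Break-even = £550.00 / £16.27 = 33.80 → 34 months.

34 months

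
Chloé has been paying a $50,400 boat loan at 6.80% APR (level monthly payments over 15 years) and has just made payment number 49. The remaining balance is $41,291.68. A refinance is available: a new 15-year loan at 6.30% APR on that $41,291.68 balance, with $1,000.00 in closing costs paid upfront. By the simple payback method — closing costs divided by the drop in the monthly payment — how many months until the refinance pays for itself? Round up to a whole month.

Current payment = 50,400 × 6.8%/12 / (1 − (1+0.0056667)^−180) = $447.39.
Refinanced payment = 41,291.68 × 0.0052500 / (1 − (1+0.0052500)^−180) = $355.17.
Monthly savings = $447.39 − $355.17 = $92.22.
Break-even = $1,000.00 / $92.22 = 10.84 → 11 months.

11 months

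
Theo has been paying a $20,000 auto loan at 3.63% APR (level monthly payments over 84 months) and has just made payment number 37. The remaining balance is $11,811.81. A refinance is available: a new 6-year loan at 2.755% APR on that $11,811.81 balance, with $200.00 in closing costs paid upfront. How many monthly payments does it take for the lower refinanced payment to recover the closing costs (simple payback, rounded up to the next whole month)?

3 months

Current payment = 20,000 × 3.63%/12 / (1 − (1+0.0030250)^−84) = $269.98.
Refinanced payment = 11,811.81 × 0.0022958 / (1 − (1+0.0022958)^−72) = $178.17.
Monthly savings = $269.98 − $178.17 = $91.81.
Break-even = $200.00 / $91.81 = 2.18 → 3 months.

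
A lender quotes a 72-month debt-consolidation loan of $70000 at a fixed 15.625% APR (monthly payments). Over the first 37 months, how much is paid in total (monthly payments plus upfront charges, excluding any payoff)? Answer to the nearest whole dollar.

$55,648

At 15.625% the monthly rate is 0.0130208, so the payment is 70,000 × 0.0130208 / (1 − 1.0130208^−72) = $1,504.01.
Total outlay = 37 × $1,504.01 = $55,648.37.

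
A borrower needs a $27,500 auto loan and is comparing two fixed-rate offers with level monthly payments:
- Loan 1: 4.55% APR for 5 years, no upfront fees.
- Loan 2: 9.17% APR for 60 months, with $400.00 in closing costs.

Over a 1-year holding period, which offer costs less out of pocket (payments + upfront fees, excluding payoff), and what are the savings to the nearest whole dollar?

Loan 1: monthly rate = 4.55%/12 = 0.0037917; payment = 27,500 × 0.0037917 / (1 − (1+0.0037917)^−60) = $513.31.
Loan 2: monthly rate = 9.17%/12 = 0.0076417; payment = 27,500 × 0.0076417 / (1 − (1+0.0076417)^−60) = $573.13.
Over 12 months: Loan 1 costs 12 × $513.31 = $6,159.72; Loan 2 costs 12 × $573.13 + $400.00 = $7,277.56.
Loan 1 is cheaper by $7,277.56 − $6,159.72 = $1,117.84.

Loan 1 by $1,118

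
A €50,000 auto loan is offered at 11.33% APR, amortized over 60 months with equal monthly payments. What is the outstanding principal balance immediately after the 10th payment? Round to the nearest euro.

With monthly rate i = 11.33%/12 = 0.0094417, the balance after k of n payments is P · [(1+i)^n − (1+i)^k] / [(1+i)^n − 1].
(1+0.0094417)^60 = 1.75741216 and (1+0.0094417)^10 = 1.09853088, so the balance is 50,000 × (1.75741216 − 1.09853088) / (1.75741216 − 1) = €43,495.56.

€43,496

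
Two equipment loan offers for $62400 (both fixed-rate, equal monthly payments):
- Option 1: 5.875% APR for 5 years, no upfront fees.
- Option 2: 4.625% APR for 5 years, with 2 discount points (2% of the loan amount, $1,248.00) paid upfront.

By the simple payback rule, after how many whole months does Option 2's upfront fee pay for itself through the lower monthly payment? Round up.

Option 1: at 5.875% the monthly rate is 0.0048958, so the payment is 62,400 × 0.0048958 / (1 − 1.0048958^−60) = $1,202.74.
Option 2: at 4.625% the monthly rate is 0.0038542, so the payment is 62,400 × 0.0038542 / (1 − 1.0038542^−60) = $1,166.87.
Monthly savings = $1,202.74 − $1,166.87 = $35.87.
Break-even = $1,248.00 / $35.87 = 34.79 → 35 months.

35 months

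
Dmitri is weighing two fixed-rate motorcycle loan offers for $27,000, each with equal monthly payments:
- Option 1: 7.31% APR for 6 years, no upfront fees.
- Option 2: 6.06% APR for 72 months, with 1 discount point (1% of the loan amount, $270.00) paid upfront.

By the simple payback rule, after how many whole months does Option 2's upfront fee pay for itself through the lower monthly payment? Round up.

17 months

Option 1: at 7.31% the monthly rate is 0.0060917, so the payment is 27,000 × 0.0060917 / (1 − 1.0060917^−72) = $464.35.
Option 2: at 6.06% the monthly rate is 0.0050500, so the payment is 27,000 × 0.0050500 / (1 − 1.0050500^−72) = $448.23.
Monthly savings = $464.35 − $448.23 = $16.12.
Break-even = $270.00 / $16.12 = 16.75 → 17 months.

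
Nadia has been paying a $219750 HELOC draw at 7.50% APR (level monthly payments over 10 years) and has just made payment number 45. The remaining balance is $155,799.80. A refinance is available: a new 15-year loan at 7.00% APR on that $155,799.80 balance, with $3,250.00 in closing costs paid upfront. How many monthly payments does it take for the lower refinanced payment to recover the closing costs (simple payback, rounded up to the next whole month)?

Current payment = 219,750 × 7.5%/12 / (1 − (1+0.0062500)^−120) = $2,608.47.
Refinanced payment = 155,799.80 × 0.0058333 / (1 − (1+0.0058333)^−180) = $1,400.37.
Monthly savings = $2,608.47 − $1,400.37 = $1,208.10.
Break-even = $3,250.00 / $1,208.10 = 2.69 → 3 months.

3 months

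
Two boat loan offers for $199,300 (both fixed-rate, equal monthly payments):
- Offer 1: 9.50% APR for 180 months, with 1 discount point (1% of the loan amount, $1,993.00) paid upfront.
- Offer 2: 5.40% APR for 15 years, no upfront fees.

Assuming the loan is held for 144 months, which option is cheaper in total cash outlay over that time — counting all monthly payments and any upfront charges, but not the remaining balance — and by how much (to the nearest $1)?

Offer 2 by $68,701

Offer 1: at 9.50% the monthly rate is 0.0079167, so the payment is 199,300 × 0.0079167 / (1 − 1.0079167^−180) = $2,081.14.
Offer 2: at 5.40% the monthly rate is 0.0045000, so the payment is 199,300 × 0.0045000 / (1 − 1.0045000^−180) = $1,617.89.
Over 144 months: Offer 1 costs 144 × $2,081.14 + $1,993.00 = $301,677.16; Offer 2 costs 144 × $1,617.89 = $232,976.16.
Offer 2 is cheaper by $301,677.16 − $232,976.16 = $68,701.00.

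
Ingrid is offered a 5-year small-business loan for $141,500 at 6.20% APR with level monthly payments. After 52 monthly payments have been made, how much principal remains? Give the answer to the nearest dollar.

With monthly rate i = 6.2%/12 = 0.0051667, the balance after k of n payments is P · [(1+i)^n − (1+i)^k] / [(1+i)^n − 1].
(1+0.0051667)^60 = 1.36233742 and (1+0.0051667)^52 = 1.30731445, so the balance is 141,500 × (1.36233742 − 1.30731445) / (1.36233742 − 1) = $21,487.57.

$21,488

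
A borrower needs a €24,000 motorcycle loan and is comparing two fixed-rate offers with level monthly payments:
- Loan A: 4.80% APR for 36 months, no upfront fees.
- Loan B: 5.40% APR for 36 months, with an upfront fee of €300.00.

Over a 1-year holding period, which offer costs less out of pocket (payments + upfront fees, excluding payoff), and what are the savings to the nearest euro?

Loan A by €378

Loan A: monthly rate = 4.8%/12 = 0.0040000; payment = 24,000 × 0.0040000 / (1 − (1+0.0040000)^−36) = €717.15.
Loan B: monthly rate = 5.4%/12 = 0.0045000; payment = 24,000 × 0.0045000 / (1 − (1+0.0045000)^−36) = €723.62.
Over 12 months: Loan A costs 12 × €717.15 = €8,605.80; Loan B costs 12 × €723.62 + €300.00 = €8,983.44.
Loan A is cheaper by €8,983.44 − €8,605.80 = €377.64.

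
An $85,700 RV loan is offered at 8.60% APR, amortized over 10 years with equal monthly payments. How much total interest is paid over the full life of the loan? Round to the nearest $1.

Monthly rate = 8.6%/12 = 0.0071667; payment = 85,700 × 0.0071667 / (1 − (1+0.0071667)^−120) = $1,067.15.
Total paid = 120 × $1,067.15 = $128,058.00; interest = $128,058.00 − $85,700 = $42,358.00.

$42,358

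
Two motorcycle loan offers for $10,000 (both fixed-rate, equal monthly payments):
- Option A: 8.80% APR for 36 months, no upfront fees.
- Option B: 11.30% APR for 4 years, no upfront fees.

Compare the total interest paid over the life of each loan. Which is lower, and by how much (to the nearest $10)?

Option A by $1,060

Option A: at 8.80% the monthly rate is 0.0073333, so the payment is 10,000 × 0.0073333 / (1 − 1.0073333^−36) = $317.07.
Total interest on Option A = 36 × $317.07 − $10,000 = $1,414.52.
Option B: monthly rate = 11.3%/12 = 0.0094167; payment = 10,000 × 0.0094167 / (1 − (1+0.0094167)^−48) = $259.91.
Total interest on Option B = 48 × $259.91 − $10,000 = $2,475.68.
Option A is lower by $1,061.16.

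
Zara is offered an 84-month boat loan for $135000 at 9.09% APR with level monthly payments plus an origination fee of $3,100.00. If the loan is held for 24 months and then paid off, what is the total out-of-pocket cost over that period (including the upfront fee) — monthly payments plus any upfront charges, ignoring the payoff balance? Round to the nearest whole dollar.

At 9.09% the monthly rate is 0.0075750, so the payment is 135,000 × 0.0075750 / (1 − 1.0075750^−84) = $2,178.20.
Total outlay = 24 × $2,178.20 + $3,100.00 = $55,376.80.

$55,377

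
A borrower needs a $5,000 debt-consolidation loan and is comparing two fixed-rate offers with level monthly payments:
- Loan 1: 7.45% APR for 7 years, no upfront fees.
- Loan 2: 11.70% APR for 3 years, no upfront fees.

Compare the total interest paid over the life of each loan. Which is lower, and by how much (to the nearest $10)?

Loan 1: monthly rate = 7.45%/12 = 0.0062083; payment = 5,000 × 0.0062083 / (1 − (1+0.0062083)^−84) = $76.57.
Total interest on Loan 1 = 84 × $76.57 − $5,000 = $1,431.88.
Loan 2: monthly rate = 11.7%/12 = 0.0097500; payment = 5,000 × 0.0097500 / (1 − (1+0.0097500)^−36) = $165.36.
Total interest on Loan 2 = 36 × $165.36 − $5,000 = $952.96.
Loan 2 is lower by $478.92.

Loan 2 by $480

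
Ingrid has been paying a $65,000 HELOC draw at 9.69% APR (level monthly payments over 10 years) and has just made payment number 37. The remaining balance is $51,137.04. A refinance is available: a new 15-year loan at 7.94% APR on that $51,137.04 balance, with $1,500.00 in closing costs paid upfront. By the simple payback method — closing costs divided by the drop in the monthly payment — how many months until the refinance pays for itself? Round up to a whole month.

Current payment = 65,000 × 9.69%/12 / (1 − (1+0.0080750)^−120) = $847.86.
Refinanced payment = 51,137.04 × 0.0066167 / (1 − (1+0.0066167)^−180) = $486.92.
Monthly savings = $847.86 − $486.92 = $360.94.
Break-even = $1,500.00 / $360.94 = 4.16 → 5 months.

5 months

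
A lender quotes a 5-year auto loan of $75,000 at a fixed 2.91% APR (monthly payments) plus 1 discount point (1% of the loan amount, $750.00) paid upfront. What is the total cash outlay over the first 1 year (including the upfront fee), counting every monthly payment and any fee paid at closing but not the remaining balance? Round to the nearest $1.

$16,886

At 2.91% the monthly rate is 0.0024250, so the payment is 75,000 × 0.0024250 / (1 − 1.0024250^−60) = $1,344.65.
Total outlay = 12 × $1,344.65 + $750.00 = $16,885.80.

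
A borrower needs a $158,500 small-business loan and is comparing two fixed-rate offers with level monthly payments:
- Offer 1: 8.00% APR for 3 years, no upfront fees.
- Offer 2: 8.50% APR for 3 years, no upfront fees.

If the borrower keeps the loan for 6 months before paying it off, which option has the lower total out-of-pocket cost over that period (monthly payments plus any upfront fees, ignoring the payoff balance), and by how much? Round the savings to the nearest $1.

Offer 1 by $220

Offer 1: at 8.00% the monthly rate is 0.0066667, so the payment is 158,500 × 0.0066667 / (1 − 1.0066667^−36) = $4,966.81.
Offer 2: monthly rate = 8.5%/12 = 0.0070833; payment = 158,500 × 0.0070833 / (1 − (1+0.0070833)^−36) = $5,003.45.
Over 6 months: Offer 1 costs 6 × $4,966.81 = $29,800.86; Offer 2 costs 6 × $5,003.45 = $30,020.70.
Offer 1 is cheaper by $30,020.70 − $29,800.86 = $219.84.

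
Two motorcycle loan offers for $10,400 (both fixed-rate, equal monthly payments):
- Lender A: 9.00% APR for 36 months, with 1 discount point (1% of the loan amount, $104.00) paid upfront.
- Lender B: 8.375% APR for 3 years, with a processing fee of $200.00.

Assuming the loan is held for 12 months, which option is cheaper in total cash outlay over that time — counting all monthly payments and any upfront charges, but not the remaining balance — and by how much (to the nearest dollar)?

Lender A: at 9.00% the monthly rate is 0.0075000, so the payment is 10,400 × 0.0075000 / (1 − 1.0075000^−36) = $330.72.
Lender B: at 8.375% the monthly rate is 0.0069792, so the payment is 10,400 × 0.0069792 / (1 − 1.0069792^−36) = $327.70.
Over 12 months: Lender A costs 12 × $330.72 + $104.00 = $4,072.64; Lender B costs 12 × $327.70 + $200.00 = $4,132.40.
Lender A is cheaper by $4,132.40 − $4,072.64 = $59.76.

Lender A by $60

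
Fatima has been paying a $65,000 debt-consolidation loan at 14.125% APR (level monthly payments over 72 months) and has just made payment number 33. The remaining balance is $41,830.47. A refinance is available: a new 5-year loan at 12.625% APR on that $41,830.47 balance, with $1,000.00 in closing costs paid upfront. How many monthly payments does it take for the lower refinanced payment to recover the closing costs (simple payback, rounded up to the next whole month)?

Current payment = 65,000 × 14.125%/12 / (1 − (1+0.0117708)^−72) = $1,343.73.
Refinanced payment = 41,830.47 × 0.0105208 / (1 − (1+0.0105208)^−60) = $943.76.
Monthly savings = $1,343.73 − $943.76 = $399.97.
Break-even = $1,000.00 / $399.97 = 2.50 → 3 months.

3 months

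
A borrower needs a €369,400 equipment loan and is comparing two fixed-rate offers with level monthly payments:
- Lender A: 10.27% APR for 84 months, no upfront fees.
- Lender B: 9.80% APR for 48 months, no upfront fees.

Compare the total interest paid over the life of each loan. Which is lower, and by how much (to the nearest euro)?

Lender B by €71,459

Lender A: at 10.27% the monthly rate is 0.0085583, so the payment is 369,400 × 0.0085583 / (1 − 1.0085583^−84) = €6,184.13.
Total interest on Lender A = 84 × €6,184.13 − €369,400 = €150,066.92.
Lender B: at 9.80% the monthly rate is 0.0081667, so the payment is 369,400 × 0.0081667 / (1 − 1.0081667^−48) = €9,333.50.
Total interest on Lender B = 48 × €9,333.50 − €369,400 = €78,608.00.
Lender B is lower by €71,458.92.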